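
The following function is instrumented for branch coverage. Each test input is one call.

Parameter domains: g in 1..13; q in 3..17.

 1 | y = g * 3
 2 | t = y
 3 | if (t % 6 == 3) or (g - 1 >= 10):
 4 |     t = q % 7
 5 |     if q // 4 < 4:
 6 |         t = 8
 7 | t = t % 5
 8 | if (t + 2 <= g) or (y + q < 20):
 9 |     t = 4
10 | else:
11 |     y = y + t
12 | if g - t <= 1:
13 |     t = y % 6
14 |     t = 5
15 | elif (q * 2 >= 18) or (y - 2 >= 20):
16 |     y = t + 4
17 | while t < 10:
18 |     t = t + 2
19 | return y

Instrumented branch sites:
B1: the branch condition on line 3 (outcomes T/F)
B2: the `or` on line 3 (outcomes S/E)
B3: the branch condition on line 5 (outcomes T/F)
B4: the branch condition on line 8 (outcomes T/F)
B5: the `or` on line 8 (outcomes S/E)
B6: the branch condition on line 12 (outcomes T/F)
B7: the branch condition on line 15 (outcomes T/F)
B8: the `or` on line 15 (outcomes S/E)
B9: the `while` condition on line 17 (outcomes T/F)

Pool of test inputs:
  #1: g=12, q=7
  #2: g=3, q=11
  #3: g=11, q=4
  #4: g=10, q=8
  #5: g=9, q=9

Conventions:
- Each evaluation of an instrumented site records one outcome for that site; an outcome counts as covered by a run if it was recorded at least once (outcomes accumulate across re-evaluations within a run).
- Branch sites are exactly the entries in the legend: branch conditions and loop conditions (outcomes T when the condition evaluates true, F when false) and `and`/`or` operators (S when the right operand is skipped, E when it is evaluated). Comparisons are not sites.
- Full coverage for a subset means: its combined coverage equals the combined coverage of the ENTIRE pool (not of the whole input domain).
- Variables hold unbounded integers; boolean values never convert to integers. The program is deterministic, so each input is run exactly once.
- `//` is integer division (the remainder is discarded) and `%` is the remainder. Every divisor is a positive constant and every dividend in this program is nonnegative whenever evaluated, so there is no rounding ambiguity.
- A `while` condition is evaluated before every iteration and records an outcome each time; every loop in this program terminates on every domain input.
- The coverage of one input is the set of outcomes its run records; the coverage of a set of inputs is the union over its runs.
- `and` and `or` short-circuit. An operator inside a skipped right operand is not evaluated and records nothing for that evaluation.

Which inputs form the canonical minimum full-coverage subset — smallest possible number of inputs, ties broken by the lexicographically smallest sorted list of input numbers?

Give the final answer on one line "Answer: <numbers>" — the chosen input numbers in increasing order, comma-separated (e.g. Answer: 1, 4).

input #1, g=12, q=7: outcomes B1=T, B2=E, B3=T, B4=T, B5=S, B6=F, B7=T, B8=E, B9=T, B9=F
input #2, g=3, q=11: outcomes B1=T, B2=S, B3=T, B4=F, B5=E, B6=T, B9=T, B9=F
input #3, g=11, q=4: outcomes B1=T, B2=S, B3=T, B4=T, B5=S, B6=F, B7=T, B8=E, B9=T, B9=F
input #4, g=10, q=8: outcomes B1=F, B2=E, B4=T, B5=S, B6=F, B7=T, B8=E, B9=T, B9=F
input #5, g=9, q=9: outcomes B1=T, B2=S, B3=T, B4=T, B5=S, B6=F, B7=T, B8=S, B9=T, B9=F
pool-wide coverage (16 outcomes): B1=T, B1=F, B2=S, B2=E, B3=T, B4=T, B4=F, B5=S, B5=E, B6=T, B6=F, B7=T, B8=S, B8=E, B9=T, B9=F
checked all size-1 subsets: none covers 16 outcomes (max 10/16)
checked all size-2 subsets: none covers 16 outcomes (max 15/16)
the canonical winner is {2, 4, 5}: size 3, full 16-outcome coverage, earliest index list among size-3 covers

Answer: 2, 4, 5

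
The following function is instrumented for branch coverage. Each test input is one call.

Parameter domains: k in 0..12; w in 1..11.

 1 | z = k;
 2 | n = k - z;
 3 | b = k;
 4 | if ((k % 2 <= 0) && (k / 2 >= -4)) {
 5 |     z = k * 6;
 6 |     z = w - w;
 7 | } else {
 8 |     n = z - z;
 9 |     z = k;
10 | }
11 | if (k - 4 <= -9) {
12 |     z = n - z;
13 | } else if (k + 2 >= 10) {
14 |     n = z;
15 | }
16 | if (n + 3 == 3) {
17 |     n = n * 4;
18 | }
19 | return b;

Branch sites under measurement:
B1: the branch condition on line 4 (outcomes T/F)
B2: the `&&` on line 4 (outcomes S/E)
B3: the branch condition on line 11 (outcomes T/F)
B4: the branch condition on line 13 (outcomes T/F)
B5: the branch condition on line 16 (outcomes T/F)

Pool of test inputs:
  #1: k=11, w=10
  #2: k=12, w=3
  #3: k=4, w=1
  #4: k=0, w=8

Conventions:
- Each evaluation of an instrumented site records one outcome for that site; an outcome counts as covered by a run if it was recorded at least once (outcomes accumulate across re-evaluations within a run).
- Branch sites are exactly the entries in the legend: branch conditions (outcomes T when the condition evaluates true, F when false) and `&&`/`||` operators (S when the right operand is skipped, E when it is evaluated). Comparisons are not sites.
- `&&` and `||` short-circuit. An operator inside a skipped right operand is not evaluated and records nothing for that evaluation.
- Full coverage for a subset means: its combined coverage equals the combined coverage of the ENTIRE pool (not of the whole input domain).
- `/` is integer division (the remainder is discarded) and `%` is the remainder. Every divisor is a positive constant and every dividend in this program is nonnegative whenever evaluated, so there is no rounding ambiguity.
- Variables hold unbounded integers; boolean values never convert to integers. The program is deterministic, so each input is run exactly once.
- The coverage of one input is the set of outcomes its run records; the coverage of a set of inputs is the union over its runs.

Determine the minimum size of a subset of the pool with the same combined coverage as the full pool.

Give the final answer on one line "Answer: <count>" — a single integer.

input #1 (k=11, w=10): covers B1=F, B2=S, B3=F, B4=T, B5=F
input #2 (k=12, w=3): covers B1=T, B2=E, B3=F, B4=T, B5=T
input #3 (k=4, w=1): covers B1=T, B2=E, B3=F, B4=F, B5=T
input #4 (k=0, w=8): covers B1=T, B2=E, B3=F, B4=F, B5=T
pool-wide coverage (9 outcomes): B1=T, B1=F, B2=S, B2=E, B3=F, B4=T, B4=F, B5=T, B5=F
size 1 is not enough: best union over all size-1 subsets is 5/9
at size 2, {1, 3} reaches all 9 outcomes; every lexicographically earlier size-2 subset fails

Answer: 2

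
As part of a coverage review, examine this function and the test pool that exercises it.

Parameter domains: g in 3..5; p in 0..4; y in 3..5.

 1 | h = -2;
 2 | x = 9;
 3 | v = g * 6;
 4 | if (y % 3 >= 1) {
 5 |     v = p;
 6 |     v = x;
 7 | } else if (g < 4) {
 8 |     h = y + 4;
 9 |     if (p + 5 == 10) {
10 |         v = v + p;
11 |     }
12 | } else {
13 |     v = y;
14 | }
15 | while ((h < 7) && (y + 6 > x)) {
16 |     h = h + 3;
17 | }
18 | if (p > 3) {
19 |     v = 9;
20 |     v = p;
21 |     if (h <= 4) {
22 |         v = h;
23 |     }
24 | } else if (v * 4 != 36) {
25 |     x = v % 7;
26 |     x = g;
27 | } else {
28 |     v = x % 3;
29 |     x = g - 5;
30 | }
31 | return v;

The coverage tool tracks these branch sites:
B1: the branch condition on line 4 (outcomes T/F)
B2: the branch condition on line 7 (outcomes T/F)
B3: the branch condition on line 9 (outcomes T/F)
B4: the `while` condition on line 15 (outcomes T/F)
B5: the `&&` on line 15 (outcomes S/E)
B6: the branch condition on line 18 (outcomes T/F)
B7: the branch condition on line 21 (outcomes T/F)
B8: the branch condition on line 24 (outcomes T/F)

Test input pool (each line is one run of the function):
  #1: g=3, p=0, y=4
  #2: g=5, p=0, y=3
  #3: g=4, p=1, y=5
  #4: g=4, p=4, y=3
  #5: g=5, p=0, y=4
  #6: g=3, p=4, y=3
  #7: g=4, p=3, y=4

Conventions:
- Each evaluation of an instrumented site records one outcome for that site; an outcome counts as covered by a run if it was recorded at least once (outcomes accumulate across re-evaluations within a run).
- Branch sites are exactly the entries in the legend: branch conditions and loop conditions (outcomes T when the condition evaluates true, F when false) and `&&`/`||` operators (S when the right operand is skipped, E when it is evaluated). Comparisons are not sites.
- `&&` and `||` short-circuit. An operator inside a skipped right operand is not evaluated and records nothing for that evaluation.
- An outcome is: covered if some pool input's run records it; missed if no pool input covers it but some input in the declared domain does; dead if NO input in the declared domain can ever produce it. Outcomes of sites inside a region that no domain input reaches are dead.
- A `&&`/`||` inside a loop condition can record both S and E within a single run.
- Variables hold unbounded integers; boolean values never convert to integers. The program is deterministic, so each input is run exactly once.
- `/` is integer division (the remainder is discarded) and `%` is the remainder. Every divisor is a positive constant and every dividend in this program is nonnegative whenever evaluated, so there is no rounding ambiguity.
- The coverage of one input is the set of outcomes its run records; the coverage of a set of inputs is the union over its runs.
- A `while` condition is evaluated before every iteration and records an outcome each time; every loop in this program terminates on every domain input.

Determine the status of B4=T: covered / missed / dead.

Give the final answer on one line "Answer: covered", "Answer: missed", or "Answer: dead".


B4=T is recorded by pool input(s) 1, 3, 5, 7 -> covered
Answer: covered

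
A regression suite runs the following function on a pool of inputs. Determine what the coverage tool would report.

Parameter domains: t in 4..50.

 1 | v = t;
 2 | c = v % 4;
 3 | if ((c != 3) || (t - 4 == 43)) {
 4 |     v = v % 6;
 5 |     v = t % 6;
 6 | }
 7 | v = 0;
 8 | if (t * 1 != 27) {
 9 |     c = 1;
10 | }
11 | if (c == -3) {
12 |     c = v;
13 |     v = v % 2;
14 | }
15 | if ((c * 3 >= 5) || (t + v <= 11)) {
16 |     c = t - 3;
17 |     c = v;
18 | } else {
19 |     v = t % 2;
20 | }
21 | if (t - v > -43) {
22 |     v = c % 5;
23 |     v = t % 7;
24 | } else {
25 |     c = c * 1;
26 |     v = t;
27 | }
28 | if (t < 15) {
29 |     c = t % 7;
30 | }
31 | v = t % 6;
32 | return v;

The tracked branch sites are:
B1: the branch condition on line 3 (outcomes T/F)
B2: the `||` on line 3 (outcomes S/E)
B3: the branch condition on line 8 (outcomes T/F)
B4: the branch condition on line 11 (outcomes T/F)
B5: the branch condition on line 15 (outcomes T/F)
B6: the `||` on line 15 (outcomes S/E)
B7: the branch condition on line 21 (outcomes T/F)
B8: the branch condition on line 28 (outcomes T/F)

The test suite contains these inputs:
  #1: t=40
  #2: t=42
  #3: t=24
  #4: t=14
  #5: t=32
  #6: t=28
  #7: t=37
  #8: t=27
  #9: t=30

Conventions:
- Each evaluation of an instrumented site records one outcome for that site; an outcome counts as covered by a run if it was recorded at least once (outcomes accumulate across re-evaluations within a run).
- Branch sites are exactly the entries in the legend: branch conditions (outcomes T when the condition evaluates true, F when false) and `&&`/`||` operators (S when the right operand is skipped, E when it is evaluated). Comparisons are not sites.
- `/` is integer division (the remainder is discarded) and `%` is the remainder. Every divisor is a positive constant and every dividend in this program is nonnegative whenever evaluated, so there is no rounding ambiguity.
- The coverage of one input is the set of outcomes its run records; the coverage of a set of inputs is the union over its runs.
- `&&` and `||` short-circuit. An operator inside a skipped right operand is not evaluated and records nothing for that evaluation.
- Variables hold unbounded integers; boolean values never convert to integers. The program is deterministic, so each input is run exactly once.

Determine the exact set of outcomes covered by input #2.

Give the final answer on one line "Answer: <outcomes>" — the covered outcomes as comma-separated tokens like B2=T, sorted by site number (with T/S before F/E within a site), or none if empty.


Simulating input #2 (t=42) step by step:
  B2->S, B1->T, B3->T, B4->F, B6->E, B5->F, B7->T, B8->F
as a set, this run covers: B1=T, B2=S, B3=T, B4=F, B5=F, B6=E, B7=T, B8=F
Answer: B1=T, B2=S, B3=T, B4=F, B5=F, B6=E, B7=T, B8=F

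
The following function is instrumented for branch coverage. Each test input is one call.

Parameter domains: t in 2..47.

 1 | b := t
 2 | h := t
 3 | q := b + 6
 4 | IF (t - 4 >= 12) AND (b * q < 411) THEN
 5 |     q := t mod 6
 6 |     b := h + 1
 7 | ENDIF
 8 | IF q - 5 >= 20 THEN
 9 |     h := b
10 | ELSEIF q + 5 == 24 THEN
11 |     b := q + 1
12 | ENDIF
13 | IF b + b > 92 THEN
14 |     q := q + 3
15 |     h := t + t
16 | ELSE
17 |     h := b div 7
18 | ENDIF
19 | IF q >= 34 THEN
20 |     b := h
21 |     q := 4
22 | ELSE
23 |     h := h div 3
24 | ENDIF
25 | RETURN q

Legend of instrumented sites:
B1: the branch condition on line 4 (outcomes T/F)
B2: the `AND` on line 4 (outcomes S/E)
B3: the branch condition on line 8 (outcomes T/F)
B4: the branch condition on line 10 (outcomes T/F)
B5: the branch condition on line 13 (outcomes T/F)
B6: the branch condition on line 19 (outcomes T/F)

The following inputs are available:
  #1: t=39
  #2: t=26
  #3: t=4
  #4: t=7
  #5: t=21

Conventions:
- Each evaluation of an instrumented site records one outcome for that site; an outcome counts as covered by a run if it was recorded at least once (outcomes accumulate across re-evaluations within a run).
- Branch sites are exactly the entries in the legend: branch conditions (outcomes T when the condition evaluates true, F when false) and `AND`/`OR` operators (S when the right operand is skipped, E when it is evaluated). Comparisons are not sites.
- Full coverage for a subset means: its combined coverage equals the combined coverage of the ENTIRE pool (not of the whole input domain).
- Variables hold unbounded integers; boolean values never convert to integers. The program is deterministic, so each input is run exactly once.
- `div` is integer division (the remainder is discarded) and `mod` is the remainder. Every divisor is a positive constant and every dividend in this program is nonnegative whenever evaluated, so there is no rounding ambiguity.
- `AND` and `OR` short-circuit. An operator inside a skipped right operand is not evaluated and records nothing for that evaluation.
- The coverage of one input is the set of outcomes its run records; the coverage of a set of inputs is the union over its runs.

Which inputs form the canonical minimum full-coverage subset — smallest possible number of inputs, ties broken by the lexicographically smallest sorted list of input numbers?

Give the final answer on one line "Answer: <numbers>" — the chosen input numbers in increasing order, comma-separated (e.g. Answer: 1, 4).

test 1 (t=39) hits B1=F, B2=E, B3=T, B5=F, B6=T
test 2 (t=26) hits B1=F, B2=E, B3=T, B5=F, B6=F
test 3 (t=4) hits B1=F, B2=S, B3=F, B4=F, B5=F, B6=F
test 4 (t=7) hits B1=F, B2=S, B3=F, B4=F, B5=F, B6=F
test 5 (t=21) hits B1=F, B2=E, B3=T, B5=F, B6=F
together the pool reaches 9 outcomes: B1=F, B2=S, B2=E, B3=T, B3=F, B4=F, B5=F, B6=T, B6=F
every size-1 subset falls short of the 9 outcomes (best: 6/9)
size 2: inputs {1, 3} cover all 9 outcomes, and no lexicographically smaller subset of this size does

Answer: 1, 3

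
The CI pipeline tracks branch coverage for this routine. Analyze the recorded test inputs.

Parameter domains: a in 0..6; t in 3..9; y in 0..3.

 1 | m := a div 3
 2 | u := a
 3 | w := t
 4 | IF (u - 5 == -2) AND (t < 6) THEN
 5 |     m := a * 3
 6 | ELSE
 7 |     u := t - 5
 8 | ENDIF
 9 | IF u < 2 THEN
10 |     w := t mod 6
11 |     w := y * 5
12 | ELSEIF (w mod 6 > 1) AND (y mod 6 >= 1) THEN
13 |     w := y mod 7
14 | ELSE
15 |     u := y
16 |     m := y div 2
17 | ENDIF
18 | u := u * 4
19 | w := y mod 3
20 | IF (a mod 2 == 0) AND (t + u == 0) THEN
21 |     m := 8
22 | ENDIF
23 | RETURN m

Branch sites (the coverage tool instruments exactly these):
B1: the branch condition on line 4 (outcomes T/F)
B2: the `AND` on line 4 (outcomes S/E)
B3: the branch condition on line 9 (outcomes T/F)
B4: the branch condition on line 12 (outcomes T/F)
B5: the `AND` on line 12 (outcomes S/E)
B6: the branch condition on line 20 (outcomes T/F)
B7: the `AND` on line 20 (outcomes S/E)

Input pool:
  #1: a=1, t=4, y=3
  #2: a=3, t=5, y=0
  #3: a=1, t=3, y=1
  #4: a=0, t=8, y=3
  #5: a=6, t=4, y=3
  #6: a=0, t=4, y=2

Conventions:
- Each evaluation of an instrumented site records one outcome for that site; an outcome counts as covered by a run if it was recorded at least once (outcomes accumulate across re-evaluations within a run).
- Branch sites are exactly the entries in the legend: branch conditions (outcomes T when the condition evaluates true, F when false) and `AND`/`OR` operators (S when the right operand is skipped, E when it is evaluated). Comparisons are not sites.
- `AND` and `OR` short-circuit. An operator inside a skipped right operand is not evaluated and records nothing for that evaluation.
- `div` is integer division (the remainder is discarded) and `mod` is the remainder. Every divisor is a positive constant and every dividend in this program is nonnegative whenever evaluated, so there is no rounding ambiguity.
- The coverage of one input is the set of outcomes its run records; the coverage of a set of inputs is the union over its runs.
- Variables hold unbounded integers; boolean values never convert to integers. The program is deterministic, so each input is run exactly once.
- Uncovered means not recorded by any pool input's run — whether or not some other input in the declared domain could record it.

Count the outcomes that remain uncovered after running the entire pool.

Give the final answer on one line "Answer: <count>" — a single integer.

run #1 (a=1, t=4, y=3) records B1=F, B2=S, B3=T, B6=F, B7=S
run #2 (a=3, t=5, y=0) records B1=T, B2=E, B3=F, B4=F, B5=E, B6=F, B7=S
run #3 (a=1, t=3, y=1) records B1=F, B2=S, B3=T, B6=F, B7=S
run #4 (a=0, t=8, y=3) records B1=F, B2=S, B3=F, B4=T, B5=E, B6=F, B7=E
run #5 (a=6, t=4, y=3) records B1=F, B2=S, B3=T, B6=T, B7=E
run #6 (a=0, t=4, y=2) records B1=F, B2=S, B3=T, B6=T, B7=E
union over the pool: B1=T, B1=F, B2=S, B2=E, B3=T, B3=F, B4=T, B4=F, B5=E, B6=T, B6=F, B7=S, B7=E
uncovered (1 of 14): B5=S

Answer: 1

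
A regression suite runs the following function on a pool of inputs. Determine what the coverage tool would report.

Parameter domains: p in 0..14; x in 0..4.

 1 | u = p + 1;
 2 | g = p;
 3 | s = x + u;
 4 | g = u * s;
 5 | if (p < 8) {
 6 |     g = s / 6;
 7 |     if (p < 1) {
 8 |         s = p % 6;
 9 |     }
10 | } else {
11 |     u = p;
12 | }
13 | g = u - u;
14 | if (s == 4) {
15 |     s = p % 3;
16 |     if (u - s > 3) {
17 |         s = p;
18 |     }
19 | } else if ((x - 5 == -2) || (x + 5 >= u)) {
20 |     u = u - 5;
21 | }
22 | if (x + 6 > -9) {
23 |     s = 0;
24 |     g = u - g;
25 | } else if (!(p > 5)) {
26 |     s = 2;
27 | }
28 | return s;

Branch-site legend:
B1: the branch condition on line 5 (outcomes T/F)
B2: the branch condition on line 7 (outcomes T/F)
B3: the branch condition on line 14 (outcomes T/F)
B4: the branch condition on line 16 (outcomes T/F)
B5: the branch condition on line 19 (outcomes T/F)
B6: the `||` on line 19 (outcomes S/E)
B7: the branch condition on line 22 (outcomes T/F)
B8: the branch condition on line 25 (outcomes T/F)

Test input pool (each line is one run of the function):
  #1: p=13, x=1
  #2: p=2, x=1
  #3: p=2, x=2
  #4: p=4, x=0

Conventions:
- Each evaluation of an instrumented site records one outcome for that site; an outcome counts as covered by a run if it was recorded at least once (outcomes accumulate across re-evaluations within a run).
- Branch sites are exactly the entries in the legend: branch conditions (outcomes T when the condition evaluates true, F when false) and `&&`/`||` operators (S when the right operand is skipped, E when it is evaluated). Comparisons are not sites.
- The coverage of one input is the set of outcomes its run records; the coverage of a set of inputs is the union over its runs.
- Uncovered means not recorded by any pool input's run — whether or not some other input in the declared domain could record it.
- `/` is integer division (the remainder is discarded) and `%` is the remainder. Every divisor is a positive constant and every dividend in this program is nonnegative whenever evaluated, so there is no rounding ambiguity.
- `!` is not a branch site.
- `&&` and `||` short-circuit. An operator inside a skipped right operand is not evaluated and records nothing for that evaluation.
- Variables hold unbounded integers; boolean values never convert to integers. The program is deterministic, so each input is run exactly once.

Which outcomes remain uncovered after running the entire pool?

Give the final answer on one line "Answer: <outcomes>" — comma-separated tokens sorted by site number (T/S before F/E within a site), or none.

test 1 (p=13, x=1) hits B1=F, B3=F, B5=F, B6=E, B7=T
test 2 (p=2, x=1) hits B1=T, B2=F, B3=T, B4=F, B7=T
test 3 (p=2, x=2) hits B1=T, B2=F, B3=F, B5=T, B6=E, B7=T
test 4 (p=4, x=0) hits B1=T, B2=F, B3=F, B5=T, B6=E, B7=T
union over the pool: B1=T, B1=F, B2=F, B3=T, B3=F, B4=F, B5=T, B5=F, B6=E, B7=T
uncovered (6 of 16): B2=T, B4=T, B6=S, B7=F, B8=T, B8=F

Answer: B2=T, B4=T, B6=S, B7=F, B8=T, B8=F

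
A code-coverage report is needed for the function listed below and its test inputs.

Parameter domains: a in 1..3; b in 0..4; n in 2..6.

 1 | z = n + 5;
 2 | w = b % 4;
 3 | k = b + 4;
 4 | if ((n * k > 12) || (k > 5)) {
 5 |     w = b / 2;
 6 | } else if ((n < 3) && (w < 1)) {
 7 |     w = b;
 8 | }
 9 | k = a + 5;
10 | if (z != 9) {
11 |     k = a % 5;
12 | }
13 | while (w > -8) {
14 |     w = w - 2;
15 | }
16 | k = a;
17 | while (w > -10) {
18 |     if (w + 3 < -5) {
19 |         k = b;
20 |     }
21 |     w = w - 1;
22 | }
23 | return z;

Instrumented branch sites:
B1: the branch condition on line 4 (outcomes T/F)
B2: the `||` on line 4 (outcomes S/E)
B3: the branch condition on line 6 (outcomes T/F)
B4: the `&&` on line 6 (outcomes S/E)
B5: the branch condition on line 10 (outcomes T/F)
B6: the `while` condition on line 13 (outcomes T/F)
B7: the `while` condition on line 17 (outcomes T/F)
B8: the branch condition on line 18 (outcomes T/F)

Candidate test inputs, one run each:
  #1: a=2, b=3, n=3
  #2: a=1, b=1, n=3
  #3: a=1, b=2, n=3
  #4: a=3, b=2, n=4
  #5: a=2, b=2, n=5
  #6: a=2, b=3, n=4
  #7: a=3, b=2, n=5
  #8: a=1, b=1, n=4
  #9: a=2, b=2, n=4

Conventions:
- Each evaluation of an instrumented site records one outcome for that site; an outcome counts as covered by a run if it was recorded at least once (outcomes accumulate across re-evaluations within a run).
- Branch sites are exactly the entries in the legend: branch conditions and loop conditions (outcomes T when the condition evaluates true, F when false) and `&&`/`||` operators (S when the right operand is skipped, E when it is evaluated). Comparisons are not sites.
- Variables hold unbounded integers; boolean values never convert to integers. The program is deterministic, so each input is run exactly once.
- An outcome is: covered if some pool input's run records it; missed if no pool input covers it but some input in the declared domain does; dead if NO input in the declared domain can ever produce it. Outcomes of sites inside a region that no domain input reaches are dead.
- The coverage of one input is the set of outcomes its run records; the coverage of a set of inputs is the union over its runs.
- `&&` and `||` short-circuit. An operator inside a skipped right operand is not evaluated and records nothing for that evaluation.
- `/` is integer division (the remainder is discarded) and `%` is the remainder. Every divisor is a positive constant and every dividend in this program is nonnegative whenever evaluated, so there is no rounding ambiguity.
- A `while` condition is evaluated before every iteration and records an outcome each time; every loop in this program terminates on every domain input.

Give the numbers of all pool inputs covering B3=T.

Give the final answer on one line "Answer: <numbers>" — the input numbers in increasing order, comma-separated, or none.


input #1 (a=2, b=3, n=3): does not record B3=T
input #2 (a=1, b=1, n=3): does not record B3=T
input #3 (a=1, b=2, n=3): does not record B3=T
input #4 (a=3, b=2, n=4): does not record B3=T
input #5 (a=2, b=2, n=5): does not record B3=T
input #6 (a=2, b=3, n=4): does not record B3=T
input #7 (a=3, b=2, n=5): does not record B3=T
input #8 (a=1, b=1, n=4): does not record B3=T
input #9 (a=2, b=2, n=4): does not record B3=T
Answer: none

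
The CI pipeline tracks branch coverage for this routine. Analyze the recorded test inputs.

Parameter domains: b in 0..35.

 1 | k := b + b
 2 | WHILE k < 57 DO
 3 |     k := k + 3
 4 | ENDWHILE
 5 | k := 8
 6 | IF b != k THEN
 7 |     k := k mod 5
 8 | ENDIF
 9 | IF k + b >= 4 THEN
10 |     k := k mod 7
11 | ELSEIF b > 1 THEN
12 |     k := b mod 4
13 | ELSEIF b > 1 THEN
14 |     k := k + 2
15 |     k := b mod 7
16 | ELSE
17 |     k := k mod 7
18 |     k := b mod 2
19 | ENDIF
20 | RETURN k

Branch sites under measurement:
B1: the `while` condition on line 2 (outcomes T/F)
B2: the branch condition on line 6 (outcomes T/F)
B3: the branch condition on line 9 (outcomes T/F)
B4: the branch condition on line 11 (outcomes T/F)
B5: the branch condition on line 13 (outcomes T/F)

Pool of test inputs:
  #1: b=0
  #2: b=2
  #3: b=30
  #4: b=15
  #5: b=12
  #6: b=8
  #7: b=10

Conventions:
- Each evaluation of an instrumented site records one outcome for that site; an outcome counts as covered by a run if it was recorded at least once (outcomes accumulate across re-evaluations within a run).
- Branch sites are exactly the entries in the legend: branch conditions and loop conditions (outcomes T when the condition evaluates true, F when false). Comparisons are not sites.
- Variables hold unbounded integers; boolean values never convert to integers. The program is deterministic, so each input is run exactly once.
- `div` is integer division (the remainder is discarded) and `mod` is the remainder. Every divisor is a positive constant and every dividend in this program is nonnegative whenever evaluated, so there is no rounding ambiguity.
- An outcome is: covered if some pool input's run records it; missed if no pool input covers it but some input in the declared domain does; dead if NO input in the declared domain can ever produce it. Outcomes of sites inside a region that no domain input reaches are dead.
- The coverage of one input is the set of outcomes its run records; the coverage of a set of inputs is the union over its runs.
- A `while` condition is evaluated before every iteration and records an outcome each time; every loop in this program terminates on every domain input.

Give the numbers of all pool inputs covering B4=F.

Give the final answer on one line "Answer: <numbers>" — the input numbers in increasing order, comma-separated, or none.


input #1 (b=0): records B4=F
input #2 (b=2): does not record B4=F
input #3 (b=30): does not record B4=F
input #4 (b=15): does not record B4=F
input #5 (b=12): does not record B4=F
input #6 (b=8): does not record B4=F
input #7 (b=10): does not record B4=F
Answer: 1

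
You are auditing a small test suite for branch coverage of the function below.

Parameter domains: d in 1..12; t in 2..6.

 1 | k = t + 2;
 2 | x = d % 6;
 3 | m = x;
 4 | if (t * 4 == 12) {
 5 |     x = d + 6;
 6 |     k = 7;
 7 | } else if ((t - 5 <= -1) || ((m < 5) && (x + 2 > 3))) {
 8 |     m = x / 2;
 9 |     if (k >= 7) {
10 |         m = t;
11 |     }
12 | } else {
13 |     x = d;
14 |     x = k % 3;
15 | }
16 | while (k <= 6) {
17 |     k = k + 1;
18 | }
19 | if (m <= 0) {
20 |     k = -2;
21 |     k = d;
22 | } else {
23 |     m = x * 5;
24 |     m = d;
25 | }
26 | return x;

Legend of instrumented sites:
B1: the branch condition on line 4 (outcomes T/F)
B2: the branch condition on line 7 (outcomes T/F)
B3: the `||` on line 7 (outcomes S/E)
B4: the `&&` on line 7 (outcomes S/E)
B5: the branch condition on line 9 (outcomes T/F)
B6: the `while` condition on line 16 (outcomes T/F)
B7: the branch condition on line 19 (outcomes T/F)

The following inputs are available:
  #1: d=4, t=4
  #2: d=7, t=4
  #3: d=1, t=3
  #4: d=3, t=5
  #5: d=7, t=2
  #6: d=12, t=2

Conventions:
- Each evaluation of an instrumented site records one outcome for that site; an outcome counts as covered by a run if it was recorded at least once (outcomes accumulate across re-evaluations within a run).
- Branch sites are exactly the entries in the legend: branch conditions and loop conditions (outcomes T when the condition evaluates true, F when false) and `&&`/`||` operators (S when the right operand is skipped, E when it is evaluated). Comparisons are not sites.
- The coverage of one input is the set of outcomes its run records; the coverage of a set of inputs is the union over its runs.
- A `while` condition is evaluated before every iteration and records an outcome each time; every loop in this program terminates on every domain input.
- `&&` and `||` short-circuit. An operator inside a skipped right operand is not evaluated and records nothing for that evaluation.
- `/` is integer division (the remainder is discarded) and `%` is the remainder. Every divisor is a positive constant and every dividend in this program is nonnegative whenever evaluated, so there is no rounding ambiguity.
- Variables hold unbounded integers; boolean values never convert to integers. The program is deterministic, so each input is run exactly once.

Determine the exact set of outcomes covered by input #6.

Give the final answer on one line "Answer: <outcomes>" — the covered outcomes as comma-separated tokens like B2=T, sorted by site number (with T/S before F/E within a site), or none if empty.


Simulating input #6 (d=12, t=2) step by step:
  B1->F, B3->S, B2->T, B5->F, B6->T, B6->T, B6->T, B6->F, B7->T
collecting distinct outcomes: B1=F, B2=T, B3=S, B5=F, B6=T, B6=F, B7=T
Answer: B1=F, B2=T, B3=S, B5=F, B6=T, B6=F, B7=T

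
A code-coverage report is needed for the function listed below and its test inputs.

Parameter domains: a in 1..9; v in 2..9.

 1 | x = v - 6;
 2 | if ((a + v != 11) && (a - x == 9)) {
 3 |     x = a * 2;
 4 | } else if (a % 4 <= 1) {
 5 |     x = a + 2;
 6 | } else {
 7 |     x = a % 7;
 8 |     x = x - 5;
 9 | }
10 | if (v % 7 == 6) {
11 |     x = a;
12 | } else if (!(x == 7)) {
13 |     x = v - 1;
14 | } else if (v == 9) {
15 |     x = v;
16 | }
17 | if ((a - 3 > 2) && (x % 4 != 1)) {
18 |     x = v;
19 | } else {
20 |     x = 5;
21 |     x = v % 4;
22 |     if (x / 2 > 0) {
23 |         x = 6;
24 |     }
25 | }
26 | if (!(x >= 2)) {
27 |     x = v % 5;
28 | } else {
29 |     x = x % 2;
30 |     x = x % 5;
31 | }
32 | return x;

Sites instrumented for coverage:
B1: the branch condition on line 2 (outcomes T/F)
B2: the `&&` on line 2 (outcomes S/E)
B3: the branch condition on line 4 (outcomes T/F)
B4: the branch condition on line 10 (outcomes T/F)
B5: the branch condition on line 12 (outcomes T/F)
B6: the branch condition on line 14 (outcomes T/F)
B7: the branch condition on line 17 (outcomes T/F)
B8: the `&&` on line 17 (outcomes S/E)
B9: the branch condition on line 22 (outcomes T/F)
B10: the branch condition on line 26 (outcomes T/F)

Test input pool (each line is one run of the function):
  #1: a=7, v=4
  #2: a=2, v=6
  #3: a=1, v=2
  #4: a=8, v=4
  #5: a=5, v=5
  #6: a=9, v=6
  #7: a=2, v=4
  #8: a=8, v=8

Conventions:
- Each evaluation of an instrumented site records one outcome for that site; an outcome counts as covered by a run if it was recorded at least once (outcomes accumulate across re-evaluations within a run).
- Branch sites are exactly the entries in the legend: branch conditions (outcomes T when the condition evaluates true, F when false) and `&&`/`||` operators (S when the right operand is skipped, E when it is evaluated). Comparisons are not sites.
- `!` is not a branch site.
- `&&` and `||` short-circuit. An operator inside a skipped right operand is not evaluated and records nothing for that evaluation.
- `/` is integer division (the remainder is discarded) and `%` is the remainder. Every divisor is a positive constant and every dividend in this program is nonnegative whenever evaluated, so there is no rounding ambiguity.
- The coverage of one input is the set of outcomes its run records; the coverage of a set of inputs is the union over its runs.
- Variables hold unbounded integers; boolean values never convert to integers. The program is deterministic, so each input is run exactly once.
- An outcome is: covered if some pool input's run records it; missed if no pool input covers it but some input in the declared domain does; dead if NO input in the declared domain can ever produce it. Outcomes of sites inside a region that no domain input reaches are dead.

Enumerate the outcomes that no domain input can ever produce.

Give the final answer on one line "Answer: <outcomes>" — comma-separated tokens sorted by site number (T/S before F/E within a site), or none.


running all 72 domain inputs and tallying outcomes:
  reachable outcomes have witnesses, e.g. B1=T (e.g. a=5, v=2), B1=F (e.g. a=1, v=2), B2=S (e.g. a=2, v=9), B2=E (e.g. a=1, v=2)
Answer: none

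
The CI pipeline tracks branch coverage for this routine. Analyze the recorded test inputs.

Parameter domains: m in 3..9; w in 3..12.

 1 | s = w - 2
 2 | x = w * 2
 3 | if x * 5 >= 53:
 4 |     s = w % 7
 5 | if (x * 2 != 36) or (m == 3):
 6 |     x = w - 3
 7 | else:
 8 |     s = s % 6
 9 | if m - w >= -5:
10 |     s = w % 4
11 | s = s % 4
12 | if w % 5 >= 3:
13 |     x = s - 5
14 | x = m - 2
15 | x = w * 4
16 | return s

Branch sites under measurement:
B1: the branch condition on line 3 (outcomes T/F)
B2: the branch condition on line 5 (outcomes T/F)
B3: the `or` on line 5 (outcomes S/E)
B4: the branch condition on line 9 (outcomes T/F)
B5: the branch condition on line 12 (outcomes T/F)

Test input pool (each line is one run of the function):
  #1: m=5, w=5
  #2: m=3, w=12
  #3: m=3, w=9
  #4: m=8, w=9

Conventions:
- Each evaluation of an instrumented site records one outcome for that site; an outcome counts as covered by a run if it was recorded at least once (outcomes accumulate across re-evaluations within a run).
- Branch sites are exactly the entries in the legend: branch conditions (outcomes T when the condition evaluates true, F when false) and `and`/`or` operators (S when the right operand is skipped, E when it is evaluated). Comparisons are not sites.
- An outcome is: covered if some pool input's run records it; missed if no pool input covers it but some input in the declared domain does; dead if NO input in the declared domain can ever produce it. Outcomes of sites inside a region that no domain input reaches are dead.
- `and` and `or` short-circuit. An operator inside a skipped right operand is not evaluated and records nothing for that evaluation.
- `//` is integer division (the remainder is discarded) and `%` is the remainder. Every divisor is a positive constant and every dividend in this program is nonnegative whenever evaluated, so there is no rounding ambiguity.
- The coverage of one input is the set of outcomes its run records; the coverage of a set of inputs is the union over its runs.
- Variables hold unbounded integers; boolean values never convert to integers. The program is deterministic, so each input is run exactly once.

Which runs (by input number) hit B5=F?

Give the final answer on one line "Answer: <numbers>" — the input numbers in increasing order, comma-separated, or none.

input #1 (m=5, w=5): records B5=F
input #2 (m=3, w=12): records B5=F
input #3 (m=3, w=9): does not record B5=F
input #4 (m=8, w=9): does not record B5=F

Answer: 1, 2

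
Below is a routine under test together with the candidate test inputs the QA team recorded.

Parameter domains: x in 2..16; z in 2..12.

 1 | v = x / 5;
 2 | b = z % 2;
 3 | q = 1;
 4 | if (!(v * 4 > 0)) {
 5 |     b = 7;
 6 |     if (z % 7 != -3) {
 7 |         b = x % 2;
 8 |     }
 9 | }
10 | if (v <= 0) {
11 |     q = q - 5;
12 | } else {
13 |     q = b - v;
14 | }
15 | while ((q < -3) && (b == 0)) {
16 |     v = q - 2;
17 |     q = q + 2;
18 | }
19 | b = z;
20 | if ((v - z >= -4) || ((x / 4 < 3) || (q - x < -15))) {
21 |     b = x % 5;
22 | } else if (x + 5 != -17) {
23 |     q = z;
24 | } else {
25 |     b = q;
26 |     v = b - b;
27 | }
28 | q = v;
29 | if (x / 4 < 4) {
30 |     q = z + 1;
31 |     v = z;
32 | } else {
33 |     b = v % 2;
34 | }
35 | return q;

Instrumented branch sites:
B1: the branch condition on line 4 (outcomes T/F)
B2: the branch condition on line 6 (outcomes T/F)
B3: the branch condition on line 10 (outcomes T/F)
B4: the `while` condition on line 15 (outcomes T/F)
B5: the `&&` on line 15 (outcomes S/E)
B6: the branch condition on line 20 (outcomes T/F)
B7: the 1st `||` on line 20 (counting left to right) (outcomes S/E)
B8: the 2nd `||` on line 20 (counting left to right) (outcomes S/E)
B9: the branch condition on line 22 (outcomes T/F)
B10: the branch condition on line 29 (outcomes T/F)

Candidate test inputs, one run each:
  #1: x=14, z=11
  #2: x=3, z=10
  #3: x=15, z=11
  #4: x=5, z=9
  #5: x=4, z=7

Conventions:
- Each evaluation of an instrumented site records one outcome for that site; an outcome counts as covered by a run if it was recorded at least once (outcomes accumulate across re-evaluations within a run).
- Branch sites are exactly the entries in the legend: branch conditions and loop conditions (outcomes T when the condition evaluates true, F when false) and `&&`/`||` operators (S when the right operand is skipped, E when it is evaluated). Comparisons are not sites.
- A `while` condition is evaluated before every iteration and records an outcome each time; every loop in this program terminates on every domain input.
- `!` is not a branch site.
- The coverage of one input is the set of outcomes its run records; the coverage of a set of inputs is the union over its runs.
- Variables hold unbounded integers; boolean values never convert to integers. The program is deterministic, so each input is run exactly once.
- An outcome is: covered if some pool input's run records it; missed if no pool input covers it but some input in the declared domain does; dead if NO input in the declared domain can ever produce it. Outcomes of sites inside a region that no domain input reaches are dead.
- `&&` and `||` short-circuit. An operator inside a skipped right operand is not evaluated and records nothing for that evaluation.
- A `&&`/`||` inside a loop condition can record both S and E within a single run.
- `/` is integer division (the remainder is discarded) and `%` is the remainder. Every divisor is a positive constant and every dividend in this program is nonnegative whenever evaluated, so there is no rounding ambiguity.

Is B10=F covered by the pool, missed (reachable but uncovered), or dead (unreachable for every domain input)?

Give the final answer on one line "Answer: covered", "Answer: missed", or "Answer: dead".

no pool input records B10=F
but domain input (x=16, z=2) does record it -> reachable, so missed

Answer: missed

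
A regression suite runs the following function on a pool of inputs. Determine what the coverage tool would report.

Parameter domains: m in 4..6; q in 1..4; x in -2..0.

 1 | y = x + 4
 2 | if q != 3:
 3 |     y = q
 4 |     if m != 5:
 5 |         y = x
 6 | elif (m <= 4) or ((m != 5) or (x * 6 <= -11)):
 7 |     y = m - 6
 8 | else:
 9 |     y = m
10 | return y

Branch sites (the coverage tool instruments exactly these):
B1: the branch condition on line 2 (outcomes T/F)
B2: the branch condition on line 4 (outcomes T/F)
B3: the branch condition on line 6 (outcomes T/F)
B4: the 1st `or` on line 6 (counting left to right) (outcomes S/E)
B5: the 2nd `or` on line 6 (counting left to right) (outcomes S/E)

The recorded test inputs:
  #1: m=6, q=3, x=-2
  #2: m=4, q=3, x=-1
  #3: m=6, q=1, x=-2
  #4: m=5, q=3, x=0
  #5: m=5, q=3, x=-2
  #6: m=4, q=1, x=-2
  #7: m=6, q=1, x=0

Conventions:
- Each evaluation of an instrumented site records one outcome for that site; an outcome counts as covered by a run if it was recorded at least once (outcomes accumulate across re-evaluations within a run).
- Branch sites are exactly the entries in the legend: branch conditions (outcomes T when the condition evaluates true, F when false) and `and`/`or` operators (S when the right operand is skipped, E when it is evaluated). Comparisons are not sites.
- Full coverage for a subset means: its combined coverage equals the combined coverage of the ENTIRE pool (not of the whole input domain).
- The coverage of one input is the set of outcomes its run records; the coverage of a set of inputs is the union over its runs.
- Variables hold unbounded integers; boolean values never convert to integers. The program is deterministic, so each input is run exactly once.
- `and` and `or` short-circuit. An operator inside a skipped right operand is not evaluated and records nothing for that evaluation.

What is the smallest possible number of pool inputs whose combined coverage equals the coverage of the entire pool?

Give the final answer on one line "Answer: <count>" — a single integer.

run #1 (m=6, q=3, x=-2) runs B1->F, B4->E, B5->S, B3->T; records B1=F, B3=T, B4=E, B5=S
run #2 (m=4, q=3, x=-1) runs B1->F, B4->S, B3->T; records B1=F, B3=T, B4=S
run #3 (m=6, q=1, x=-2) runs B1->T, B2->T; records B1=T, B2=T
run #4 (m=5, q=3, x=0) runs B1->F, B4->E, B5->E, B3->F; records B1=F, B3=F, B4=E, B5=E
run #5 (m=5, q=3, x=-2) runs B1->F, B4->E, B5->E, B3->T; records B1=F, B3=T, B4=E, B5=E
run #6 (m=4, q=1, x=-2) runs B1->T, B2->T; records B1=T, B2=T
run #7 (m=6, q=1, x=0) runs B1->T, B2->T; records B1=T, B2=T
together the pool reaches 9 outcomes: B1=T, B1=F, B2=T, B3=T, B3=F, B4=S, B4=E, B5=S, B5=E
size 1 is not enough: best union over all size-1 subsets is 4/9
size 2 is not enough: best union over all size-2 subsets is 6/9
size 3 is not enough: best union over all size-3 subsets is 8/9
the canonical winner is {1, 2, 3, 4}: size 4, full 9-outcome coverage, earliest index list among size-4 covers

Answer: 4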